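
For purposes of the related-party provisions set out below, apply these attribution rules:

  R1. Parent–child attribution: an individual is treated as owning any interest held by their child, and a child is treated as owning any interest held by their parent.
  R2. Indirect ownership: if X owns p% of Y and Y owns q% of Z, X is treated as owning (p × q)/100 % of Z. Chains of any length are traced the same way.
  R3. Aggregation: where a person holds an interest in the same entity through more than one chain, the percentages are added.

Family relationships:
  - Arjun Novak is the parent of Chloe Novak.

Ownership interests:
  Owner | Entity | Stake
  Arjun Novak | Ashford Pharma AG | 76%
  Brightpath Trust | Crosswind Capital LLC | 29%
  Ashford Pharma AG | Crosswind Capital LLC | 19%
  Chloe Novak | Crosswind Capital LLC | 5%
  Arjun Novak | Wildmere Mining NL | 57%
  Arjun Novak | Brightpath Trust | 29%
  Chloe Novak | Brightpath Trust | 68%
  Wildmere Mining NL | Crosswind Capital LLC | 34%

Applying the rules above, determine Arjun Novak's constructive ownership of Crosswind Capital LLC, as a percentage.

By parent–child attribution (R1), Arjun Novak is treated as also owning Chloe Novak's interest in Brightpath Trust, giving 29% + 68% = 97%.
By parent–child attribution (R1), Arjun Novak is treated as owning Chloe Novak's 5% interest in Crosswind Capital LLC.
Chain via Wildmere Mining NL (R2): 57% × 34% = 19.38% of Crosswind Capital LLC.
Chain via Ashford Pharma AG (R2): 76% × 19% = 14.44% of Crosswind Capital LLC.
Chain via Brightpath Trust (R2): 97% × 29% = 28.13% of Crosswind Capital LLC.
Direct interest in Crosswind Capital LLC: 5%.
Aggregating (R3): 19.38% + 14.44% + 28.13% + 5% = 66.95%.

66.95%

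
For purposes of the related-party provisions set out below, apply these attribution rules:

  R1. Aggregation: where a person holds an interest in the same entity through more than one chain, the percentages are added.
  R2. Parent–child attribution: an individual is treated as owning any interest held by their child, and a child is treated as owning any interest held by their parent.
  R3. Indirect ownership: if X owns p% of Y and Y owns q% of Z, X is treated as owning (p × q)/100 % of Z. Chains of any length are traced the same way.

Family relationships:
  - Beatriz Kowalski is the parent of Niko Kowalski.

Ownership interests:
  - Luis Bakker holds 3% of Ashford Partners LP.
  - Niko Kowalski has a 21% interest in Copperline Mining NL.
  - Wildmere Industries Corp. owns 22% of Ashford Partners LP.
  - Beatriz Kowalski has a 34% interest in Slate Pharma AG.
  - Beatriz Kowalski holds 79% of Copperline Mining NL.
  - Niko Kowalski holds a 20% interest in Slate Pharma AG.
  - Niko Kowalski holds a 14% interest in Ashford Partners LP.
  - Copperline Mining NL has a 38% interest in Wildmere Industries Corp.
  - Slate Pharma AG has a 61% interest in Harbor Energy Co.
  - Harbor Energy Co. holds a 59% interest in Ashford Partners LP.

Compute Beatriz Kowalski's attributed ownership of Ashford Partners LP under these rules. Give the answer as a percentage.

41.7946%

By parent–child attribution (R2), Beatriz Kowalski is treated as also owning Niko Kowalski's interest in Slate Pharma AG, giving 34% + 20% = 54%.
By parent–child attribution (R2), Beatriz Kowalski is treated as also owning Niko Kowalski's interest in Copperline Mining NL, giving 79% + 21% = 100%.
By parent–child attribution (R2), Beatriz Kowalski is treated as owning Niko Kowalski's 14% interest in Ashford Partners LP.
Chain via Slate Pharma AG → Harbor Energy Co. (R3): 54% × 61% × 59% = 19.4346% of Ashford Partners LP.
Chain via Copperline Mining NL → Wildmere Industries Corp. (R3): 100% × 38% × 22% = 8.36% of Ashford Partners LP.
Direct interest in Ashford Partners LP: 14%.
Aggregating (R1): 19.4346% + 8.36% + 14% = 41.7946%.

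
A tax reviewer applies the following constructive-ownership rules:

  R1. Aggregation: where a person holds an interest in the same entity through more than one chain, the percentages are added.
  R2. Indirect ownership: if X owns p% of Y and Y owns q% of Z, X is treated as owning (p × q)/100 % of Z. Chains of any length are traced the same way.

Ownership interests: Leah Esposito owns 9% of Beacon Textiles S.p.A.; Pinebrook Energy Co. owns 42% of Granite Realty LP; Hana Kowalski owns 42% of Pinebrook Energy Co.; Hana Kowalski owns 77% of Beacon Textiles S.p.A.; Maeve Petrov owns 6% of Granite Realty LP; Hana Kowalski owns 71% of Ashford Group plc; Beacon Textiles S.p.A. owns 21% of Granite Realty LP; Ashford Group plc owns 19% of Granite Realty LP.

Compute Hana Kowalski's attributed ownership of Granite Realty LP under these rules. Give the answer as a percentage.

47.3%

Chain via Beacon Textiles S.p.A. (R2): 77% × 21% = 16.17% of Granite Realty LP.
Chain via Ashford Group plc (R2): 71% × 19% = 13.49% of Granite Realty LP.
Chain via Pinebrook Energy Co. (R2): 42% × 42% = 17.64% of Granite Realty LP.
Aggregating (R1): 16.17% + 13.49% + 17.64% = 47.3%.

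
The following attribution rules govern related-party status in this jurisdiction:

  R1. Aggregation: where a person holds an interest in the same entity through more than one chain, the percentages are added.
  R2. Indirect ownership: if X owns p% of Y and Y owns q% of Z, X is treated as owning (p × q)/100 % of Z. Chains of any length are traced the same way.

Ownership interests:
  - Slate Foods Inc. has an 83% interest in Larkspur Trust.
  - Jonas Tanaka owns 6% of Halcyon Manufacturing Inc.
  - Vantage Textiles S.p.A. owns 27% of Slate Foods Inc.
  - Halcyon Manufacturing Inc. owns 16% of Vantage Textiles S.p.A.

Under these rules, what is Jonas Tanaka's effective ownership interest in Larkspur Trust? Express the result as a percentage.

Chain via Halcyon Manufacturing Inc. → Vantage Textiles S.p.A. → Slate Foods Inc. (R2): 6% × 16% × 27% × 83% = 0.215136% of Larkspur Trust.

0.215136%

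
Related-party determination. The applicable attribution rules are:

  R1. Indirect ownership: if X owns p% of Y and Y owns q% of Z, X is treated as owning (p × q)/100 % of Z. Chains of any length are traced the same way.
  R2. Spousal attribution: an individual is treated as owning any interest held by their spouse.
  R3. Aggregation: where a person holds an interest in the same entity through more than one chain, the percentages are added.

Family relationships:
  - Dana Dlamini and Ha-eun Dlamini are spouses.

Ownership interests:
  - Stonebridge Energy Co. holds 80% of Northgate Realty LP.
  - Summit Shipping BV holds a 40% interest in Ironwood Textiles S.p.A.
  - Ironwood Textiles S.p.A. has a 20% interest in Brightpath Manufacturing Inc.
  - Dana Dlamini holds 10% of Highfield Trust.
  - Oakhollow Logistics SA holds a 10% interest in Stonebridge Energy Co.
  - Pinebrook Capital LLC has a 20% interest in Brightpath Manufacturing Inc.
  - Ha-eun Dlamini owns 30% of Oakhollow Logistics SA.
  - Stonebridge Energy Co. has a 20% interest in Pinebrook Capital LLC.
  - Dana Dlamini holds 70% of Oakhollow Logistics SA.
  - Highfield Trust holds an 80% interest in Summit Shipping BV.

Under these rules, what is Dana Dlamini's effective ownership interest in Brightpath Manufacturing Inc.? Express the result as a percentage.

1.04%

By spousal attribution (R2), Dana Dlamini is treated as also owning Ha-eun Dlamini's interest in Oakhollow Logistics SA, giving 70% + 30% = 100%.
Chain via Oakhollow Logistics SA → Stonebridge Energy Co. → Pinebrook Capital LLC (R1): 100% × 10% × 20% × 20% = 0.4% of Brightpath Manufacturing Inc.
Chain via Highfield Trust → Summit Shipping BV → Ironwood Textiles S.p.A. (R1): 10% × 80% × 40% × 20% = 0.64% of Brightpath Manufacturing Inc.
Aggregating (R3): 0.4% + 0.64% = 1.04%.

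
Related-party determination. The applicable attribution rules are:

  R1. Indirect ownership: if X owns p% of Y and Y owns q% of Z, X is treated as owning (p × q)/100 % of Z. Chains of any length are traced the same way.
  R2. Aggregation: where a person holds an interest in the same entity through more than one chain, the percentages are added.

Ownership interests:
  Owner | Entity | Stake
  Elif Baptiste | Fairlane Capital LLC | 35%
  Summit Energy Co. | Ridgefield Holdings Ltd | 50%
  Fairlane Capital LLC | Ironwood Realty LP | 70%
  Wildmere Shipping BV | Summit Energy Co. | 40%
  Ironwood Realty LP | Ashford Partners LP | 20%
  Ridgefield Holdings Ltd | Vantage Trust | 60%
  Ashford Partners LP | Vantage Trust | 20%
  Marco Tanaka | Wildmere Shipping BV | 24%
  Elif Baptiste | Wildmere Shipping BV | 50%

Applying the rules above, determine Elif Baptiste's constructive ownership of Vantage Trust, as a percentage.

6.98%

Chain via Wildmere Shipping BV → Summit Energy Co. → Ridgefield Holdings Ltd (R1): 50% × 40% × 50% × 60% = 6% of Vantage Trust.
Chain via Fairlane Capital LLC → Ironwood Realty LP → Ashford Partners LP (R1): 35% × 70% × 20% × 20% = 0.98% of Vantage Trust.
Aggregating (R2): 6% + 0.98% = 6.98%.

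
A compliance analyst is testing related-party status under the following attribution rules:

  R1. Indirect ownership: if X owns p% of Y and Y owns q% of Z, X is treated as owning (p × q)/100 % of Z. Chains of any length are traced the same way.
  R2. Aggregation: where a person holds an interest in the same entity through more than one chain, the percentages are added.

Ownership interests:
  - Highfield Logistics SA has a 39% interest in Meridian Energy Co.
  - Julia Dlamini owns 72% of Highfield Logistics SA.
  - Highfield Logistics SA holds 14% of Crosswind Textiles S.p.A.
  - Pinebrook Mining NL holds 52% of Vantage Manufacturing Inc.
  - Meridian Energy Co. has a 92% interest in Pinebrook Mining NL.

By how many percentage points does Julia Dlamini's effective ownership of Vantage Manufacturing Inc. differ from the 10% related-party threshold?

Chain via Highfield Logistics SA → Meridian Energy Co. → Pinebrook Mining NL (R1): 72% × 39% × 92% × 52% = 13.433472% of Vantage Manufacturing Inc.
13.433472% exceeds the 10% threshold by 3.433472 percentage points.

3.433472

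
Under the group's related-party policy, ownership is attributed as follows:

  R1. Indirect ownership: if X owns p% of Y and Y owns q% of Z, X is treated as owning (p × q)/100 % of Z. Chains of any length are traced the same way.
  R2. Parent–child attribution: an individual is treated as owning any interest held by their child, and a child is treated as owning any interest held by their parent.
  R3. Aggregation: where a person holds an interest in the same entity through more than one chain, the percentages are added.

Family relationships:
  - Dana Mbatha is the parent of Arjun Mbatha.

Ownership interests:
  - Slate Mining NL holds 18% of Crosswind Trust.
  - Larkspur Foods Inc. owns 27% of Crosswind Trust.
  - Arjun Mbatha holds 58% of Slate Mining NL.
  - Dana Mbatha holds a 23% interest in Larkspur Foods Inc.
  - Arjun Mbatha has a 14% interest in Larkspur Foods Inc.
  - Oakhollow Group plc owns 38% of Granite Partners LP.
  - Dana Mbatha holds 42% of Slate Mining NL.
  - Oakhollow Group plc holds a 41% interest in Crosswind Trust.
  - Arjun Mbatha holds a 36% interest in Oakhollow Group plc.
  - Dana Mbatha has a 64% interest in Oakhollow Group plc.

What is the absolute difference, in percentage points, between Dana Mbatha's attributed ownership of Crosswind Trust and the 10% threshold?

By parent–child attribution (R2), Dana Mbatha is treated as also owning Arjun Mbatha's interest in Slate Mining NL, giving 42% + 58% = 100%.
By parent–child attribution (R2), Dana Mbatha is treated as also owning Arjun Mbatha's interest in Oakhollow Group plc, giving 64% + 36% = 100%.
By parent–child attribution (R2), Dana Mbatha is treated as also owning Arjun Mbatha's interest in Larkspur Foods Inc, giving 23% + 14% = 37%.
Chain via Slate Mining NL (R1): 100% × 18% = 18% of Crosswind Trust.
Chain via Oakhollow Group plc (R1): 100% × 41% = 41% of Crosswind Trust.
Chain via Larkspur Foods Inc. (R1): 37% × 27% = 9.99% of Crosswind Trust.
Aggregating (R3): 18% + 41% + 9.99% = 68.99%.
68.99% exceeds the 10% threshold by 58.99 percentage points.

58.99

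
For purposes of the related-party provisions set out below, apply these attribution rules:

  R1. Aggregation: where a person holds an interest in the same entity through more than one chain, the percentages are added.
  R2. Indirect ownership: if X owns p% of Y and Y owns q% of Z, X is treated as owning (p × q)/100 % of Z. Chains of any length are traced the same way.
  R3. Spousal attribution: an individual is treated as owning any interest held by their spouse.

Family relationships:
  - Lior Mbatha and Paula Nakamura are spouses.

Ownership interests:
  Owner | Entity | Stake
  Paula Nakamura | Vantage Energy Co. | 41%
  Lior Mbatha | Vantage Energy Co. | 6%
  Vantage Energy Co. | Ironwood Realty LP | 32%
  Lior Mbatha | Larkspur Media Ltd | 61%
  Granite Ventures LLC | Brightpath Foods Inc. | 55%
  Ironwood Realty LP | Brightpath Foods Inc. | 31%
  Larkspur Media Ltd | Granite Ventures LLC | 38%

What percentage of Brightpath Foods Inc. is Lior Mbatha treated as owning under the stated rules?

By spousal attribution (R3), Lior Mbatha is treated as also owning Paula Nakamura's interest in Vantage Energy Co, giving 6% + 41% = 47%.
Chain via Vantage Energy Co. → Ironwood Realty LP (R2): 47% × 32% × 31% = 4.6624% of Brightpath Foods Inc.
Chain via Larkspur Media Ltd → Granite Ventures LLC (R2): 61% × 38% × 55% = 12.749% of Brightpath Foods Inc.
Aggregating (R1): 4.6624% + 12.749% = 17.4114%.

17.4114%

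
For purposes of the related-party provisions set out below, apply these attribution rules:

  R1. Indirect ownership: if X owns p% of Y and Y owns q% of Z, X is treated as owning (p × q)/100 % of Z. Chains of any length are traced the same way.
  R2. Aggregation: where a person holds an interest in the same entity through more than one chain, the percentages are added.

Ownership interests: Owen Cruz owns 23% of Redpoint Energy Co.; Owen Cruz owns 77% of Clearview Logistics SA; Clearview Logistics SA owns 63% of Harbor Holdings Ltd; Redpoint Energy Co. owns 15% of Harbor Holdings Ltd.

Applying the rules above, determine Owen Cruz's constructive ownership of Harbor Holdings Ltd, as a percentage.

51.96%

Chain via Redpoint Energy Co. (R1): 23% × 15% = 3.45% of Harbor Holdings Ltd.
Chain via Clearview Logistics SA (R1): 77% × 63% = 48.51% of Harbor Holdings Ltd.
Aggregating (R2): 3.45% + 48.51% = 51.96%.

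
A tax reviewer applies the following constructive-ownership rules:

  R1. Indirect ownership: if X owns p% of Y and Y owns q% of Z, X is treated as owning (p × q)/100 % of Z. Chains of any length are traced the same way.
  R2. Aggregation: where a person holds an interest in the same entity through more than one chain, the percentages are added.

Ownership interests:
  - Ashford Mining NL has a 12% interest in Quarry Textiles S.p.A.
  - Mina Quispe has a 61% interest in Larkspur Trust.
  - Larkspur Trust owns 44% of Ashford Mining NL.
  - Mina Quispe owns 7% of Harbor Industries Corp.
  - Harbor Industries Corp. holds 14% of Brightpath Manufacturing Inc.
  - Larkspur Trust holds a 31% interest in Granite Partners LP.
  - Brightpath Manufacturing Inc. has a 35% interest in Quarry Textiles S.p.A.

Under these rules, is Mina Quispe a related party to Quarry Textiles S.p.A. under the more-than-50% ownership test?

Chain via Harbor Industries Corp. → Brightpath Manufacturing Inc. (R1): 7% × 14% × 35% = 0.343% of Quarry Textiles S.p.A.
Chain via Larkspur Trust → Ashford Mining NL (R1): 61% × 44% × 12% = 3.2208% of Quarry Textiles S.p.A.
Aggregating (R2): 0.343% + 3.2208% = 3.5638%.
3.5638% does not exceed the 50% threshold, so Mina is not a related party to Quarry Textiles S.p.A.

No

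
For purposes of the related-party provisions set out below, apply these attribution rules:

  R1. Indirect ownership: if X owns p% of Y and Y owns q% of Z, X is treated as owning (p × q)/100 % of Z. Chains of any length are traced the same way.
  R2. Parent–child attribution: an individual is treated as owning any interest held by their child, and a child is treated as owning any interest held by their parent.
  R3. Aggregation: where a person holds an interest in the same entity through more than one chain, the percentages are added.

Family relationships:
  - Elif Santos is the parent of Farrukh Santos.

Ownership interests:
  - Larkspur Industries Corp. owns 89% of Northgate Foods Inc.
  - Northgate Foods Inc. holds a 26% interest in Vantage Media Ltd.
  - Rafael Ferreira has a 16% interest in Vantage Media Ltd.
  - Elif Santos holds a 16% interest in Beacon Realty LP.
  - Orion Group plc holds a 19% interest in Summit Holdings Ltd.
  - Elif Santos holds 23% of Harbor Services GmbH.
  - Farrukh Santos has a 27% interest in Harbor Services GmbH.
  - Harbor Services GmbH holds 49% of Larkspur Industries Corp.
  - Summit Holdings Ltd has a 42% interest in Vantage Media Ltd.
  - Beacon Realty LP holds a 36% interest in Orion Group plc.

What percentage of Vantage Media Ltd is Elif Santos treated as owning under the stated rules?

6.128948%

By parent–child attribution (R2), Elif Santos is treated as also owning Farrukh Santos's interest in Harbor Services GmbH, giving 23% + 27% = 50%.
Chain via Beacon Realty LP → Orion Group plc → Summit Holdings Ltd (R1): 16% × 36% × 19% × 42% = 0.459648% of Vantage Media Ltd.
Chain via Harbor Services GmbH → Larkspur Industries Corp. → Northgate Foods Inc. (R1): 50% × 49% × 89% × 26% = 5.6693% of Vantage Media Ltd.
Aggregating (R3): 0.459648% + 5.6693% = 6.128948%.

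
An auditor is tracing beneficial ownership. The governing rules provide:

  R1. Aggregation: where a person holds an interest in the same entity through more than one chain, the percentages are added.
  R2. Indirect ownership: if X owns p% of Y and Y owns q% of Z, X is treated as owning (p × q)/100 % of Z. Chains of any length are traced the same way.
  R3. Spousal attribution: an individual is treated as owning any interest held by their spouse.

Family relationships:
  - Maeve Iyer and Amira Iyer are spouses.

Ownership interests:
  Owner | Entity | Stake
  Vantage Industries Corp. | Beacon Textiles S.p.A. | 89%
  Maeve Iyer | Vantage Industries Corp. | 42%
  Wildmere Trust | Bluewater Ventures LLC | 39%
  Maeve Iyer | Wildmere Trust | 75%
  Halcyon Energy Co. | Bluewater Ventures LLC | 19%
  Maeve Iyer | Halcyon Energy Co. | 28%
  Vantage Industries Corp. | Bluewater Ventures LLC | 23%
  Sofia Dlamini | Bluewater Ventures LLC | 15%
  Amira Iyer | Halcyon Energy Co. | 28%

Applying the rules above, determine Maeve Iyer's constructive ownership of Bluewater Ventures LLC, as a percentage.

By spousal attribution (R3), Maeve Iyer is treated as also owning Amira Iyer's interest in Halcyon Energy Co, giving 28% + 28% = 56%.
Chain via Vantage Industries Corp. (R2): 42% × 23% = 9.66% of Bluewater Ventures LLC.
Chain via Wildmere Trust (R2): 75% × 39% = 29.25% of Bluewater Ventures LLC.
Chain via Halcyon Energy Co. (R2): 56% × 19% = 10.64% of Bluewater Ventures LLC.
Aggregating (R1): 9.66% + 29.25% + 10.64% = 49.55%.

49.55%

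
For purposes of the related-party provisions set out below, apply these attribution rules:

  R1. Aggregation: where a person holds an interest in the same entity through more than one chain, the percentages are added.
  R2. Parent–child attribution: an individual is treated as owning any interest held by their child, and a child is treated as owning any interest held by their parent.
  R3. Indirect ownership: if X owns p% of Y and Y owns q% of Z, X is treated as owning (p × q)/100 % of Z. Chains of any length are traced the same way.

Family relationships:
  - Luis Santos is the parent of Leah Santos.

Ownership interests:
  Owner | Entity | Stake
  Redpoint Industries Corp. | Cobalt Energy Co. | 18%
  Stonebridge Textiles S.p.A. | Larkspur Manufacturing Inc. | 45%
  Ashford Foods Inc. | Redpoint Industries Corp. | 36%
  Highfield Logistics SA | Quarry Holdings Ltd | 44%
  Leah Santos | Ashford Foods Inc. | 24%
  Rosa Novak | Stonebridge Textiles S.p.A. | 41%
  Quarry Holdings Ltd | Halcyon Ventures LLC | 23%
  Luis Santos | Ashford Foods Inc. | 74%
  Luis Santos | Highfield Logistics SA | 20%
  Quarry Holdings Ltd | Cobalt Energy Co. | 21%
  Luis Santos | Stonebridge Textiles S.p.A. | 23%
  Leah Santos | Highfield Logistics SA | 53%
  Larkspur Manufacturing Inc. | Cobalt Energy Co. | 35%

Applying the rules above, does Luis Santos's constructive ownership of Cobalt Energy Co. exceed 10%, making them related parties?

Yes

By parent–child attribution (R2), Luis Santos is treated as also owning Leah Santos's interest in Ashford Foods Inc, giving 74% + 24% = 98%.
By parent–child attribution (R2), Luis Santos is treated as also owning Leah Santos's interest in Highfield Logistics SA, giving 20% + 53% = 73%.
Chain via Ashford Foods Inc. → Redpoint Industries Corp. (R3): 98% × 36% × 18% = 6.3504% of Cobalt Energy Co.
Chain via Stonebridge Textiles S.p.A. → Larkspur Manufacturing Inc. (R3): 23% × 45% × 35% = 3.6225% of Cobalt Energy Co.
Chain via Highfield Logistics SA → Quarry Holdings Ltd (R3): 73% × 44% × 21% = 6.7452% of Cobalt Energy Co.
Aggregating (R1): 6.3504% + 3.6225% + 6.7452% = 16.7181%.
16.7181% exceeds the 10% threshold, so Luis is a related party to Cobalt Energy Co.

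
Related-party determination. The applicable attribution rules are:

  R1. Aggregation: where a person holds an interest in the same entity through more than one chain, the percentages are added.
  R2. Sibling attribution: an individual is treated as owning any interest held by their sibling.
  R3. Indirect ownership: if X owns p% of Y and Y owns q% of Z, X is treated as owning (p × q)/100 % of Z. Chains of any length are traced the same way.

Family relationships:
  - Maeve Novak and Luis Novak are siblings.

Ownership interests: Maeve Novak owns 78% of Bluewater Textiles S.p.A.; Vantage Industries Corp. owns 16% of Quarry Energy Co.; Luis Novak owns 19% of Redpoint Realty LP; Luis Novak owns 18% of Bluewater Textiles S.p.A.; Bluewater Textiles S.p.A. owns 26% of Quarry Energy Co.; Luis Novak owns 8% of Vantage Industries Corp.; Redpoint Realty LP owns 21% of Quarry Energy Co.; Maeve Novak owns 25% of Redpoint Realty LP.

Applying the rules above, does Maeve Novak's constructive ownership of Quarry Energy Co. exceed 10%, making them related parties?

By sibling attribution (R2), Maeve Novak is treated as also owning Luis Novak's interest in Redpoint Realty LP, giving 25% + 19% = 44%.
By sibling attribution (R2), Maeve Novak is treated as also owning Luis Novak's interest in Bluewater Textiles S.p.A, giving 78% + 18% = 96%.
By sibling attribution (R2), Maeve Novak is treated as owning Luis Novak's 8% interest in Vantage Industries Corp.
Chain via Redpoint Realty LP (R3): 44% × 21% = 9.24% of Quarry Energy Co.
Chain via Bluewater Textiles S.p.A. (R3): 96% × 26% = 24.96% of Quarry Energy Co.
Chain via Vantage Industries Corp. (R3): 8% × 16% = 1.28% of Quarry Energy Co.
Aggregating (R1): 9.24% + 24.96% + 1.28% = 35.48%.
35.48% exceeds the 10% threshold, so Maeve is a related party to Quarry Energy Co.

Yes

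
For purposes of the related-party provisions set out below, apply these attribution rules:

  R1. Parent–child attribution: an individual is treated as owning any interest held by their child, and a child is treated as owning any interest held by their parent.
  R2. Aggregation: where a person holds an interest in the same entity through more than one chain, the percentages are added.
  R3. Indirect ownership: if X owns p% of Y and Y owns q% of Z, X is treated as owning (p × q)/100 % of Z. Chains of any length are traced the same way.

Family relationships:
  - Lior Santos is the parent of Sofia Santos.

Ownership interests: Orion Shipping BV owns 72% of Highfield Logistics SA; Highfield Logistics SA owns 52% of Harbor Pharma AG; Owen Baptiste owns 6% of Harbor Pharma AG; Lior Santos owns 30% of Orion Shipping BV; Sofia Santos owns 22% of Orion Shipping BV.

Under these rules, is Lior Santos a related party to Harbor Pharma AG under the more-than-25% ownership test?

No

By parent–child attribution (R1), Lior Santos is treated as also owning Sofia Santos's interest in Orion Shipping BV, giving 30% + 22% = 52%.
Chain via Orion Shipping BV → Highfield Logistics SA (R3): 52% × 72% × 52% = 19.4688% of Harbor Pharma AG.
19.4688% does not exceed the 25% threshold, so Lior is not a related party to Harbor Pharma AG.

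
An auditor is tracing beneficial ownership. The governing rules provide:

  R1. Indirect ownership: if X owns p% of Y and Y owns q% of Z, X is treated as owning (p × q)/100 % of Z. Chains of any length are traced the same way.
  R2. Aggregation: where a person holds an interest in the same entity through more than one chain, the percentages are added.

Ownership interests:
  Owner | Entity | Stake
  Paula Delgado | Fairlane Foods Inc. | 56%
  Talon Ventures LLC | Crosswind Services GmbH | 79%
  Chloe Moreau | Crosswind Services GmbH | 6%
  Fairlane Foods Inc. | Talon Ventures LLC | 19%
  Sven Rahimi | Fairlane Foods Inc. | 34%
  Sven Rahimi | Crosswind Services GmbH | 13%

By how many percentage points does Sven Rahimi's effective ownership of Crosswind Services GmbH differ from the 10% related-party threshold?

8.1034

Chain via Fairlane Foods Inc. → Talon Ventures LLC (R1): 34% × 19% × 79% = 5.1034% of Crosswind Services GmbH.
Direct interest in Crosswind Services GmbH: 13%.
Aggregating (R2): 5.1034% + 13% = 18.1034%.
18.1034% exceeds the 10% threshold by 8.1034 percentage points.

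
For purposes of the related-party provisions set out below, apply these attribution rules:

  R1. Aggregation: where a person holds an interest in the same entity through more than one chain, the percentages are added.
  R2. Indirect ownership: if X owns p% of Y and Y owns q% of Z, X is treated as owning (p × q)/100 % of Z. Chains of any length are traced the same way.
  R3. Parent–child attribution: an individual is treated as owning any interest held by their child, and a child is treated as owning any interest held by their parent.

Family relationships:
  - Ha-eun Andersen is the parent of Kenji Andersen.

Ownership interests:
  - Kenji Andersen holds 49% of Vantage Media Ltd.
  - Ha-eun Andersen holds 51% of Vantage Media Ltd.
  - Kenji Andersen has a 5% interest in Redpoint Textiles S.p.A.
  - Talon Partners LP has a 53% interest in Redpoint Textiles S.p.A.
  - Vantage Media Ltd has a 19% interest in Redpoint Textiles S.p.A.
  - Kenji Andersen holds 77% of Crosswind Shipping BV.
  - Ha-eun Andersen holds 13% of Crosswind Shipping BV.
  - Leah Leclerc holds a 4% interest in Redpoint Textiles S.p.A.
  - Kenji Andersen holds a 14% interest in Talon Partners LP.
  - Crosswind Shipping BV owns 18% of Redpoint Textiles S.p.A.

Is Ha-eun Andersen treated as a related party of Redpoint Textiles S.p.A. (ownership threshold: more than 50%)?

No

By parent–child attribution (R3), Ha-eun Andersen is treated as also owning Kenji Andersen's interest in Vantage Media Ltd, giving 51% + 49% = 100%.
By parent–child attribution (R3), Ha-eun Andersen is treated as also owning Kenji Andersen's interest in Crosswind Shipping BV, giving 13% + 77% = 90%.
By parent–child attribution (R3), Ha-eun Andersen is treated as owning Kenji Andersen's 14% interest in Talon Partners LP.
By parent–child attribution (R3), Ha-eun Andersen is treated as owning Kenji Andersen's 5% interest in Redpoint Textiles S.p.A.
Chain via Vantage Media Ltd (R2): 100% × 19% = 19% of Redpoint Textiles S.p.A.
Chain via Crosswind Shipping BV (R2): 90% × 18% = 16.2% of Redpoint Textiles S.p.A.
Chain via Talon Partners LP (R2): 14% × 53% = 7.42% of Redpoint Textiles S.p.A.
Direct interest in Redpoint Textiles S.p.A: 5%.
Aggregating (R1): 19% + 16.2% + 7.42% + 5% = 47.62%.
47.62% does not exceed the 50% threshold, so Ha-eun is not a related party to Redpoint Textiles S.p.A.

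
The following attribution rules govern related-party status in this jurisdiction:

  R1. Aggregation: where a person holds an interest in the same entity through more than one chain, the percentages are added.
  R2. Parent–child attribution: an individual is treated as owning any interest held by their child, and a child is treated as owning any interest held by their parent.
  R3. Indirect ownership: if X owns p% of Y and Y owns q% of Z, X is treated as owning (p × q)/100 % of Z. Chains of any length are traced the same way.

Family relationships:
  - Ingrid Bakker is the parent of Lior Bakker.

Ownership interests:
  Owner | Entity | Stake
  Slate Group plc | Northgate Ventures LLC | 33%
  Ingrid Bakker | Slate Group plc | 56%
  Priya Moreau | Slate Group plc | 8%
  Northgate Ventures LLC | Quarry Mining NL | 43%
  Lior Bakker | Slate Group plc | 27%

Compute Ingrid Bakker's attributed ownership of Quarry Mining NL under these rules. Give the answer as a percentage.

11.7777%

By parent–child attribution (R2), Ingrid Bakker is treated as also owning Lior Bakker's interest in Slate Group plc, giving 56% + 27% = 83%.
Chain via Slate Group plc → Northgate Ventures LLC (R3): 83% × 33% × 43% = 11.7777% of Quarry Mining NL.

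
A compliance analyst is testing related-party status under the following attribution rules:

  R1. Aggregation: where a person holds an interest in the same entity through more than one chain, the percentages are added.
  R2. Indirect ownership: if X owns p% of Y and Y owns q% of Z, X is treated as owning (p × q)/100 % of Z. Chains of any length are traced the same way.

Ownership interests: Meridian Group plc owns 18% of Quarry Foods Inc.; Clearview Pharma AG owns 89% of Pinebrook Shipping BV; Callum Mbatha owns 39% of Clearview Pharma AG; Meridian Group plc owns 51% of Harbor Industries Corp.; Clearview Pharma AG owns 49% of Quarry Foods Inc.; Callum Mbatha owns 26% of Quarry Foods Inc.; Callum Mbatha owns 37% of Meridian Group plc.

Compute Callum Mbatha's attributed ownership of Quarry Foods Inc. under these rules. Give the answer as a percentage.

Chain via Meridian Group plc (R2): 37% × 18% = 6.66% of Quarry Foods Inc.
Chain via Clearview Pharma AG (R2): 39% × 49% = 19.11% of Quarry Foods Inc.
Direct interest in Quarry Foods Inc: 26%.
Aggregating (R1): 6.66% + 19.11% + 26% = 51.77%.

51.77%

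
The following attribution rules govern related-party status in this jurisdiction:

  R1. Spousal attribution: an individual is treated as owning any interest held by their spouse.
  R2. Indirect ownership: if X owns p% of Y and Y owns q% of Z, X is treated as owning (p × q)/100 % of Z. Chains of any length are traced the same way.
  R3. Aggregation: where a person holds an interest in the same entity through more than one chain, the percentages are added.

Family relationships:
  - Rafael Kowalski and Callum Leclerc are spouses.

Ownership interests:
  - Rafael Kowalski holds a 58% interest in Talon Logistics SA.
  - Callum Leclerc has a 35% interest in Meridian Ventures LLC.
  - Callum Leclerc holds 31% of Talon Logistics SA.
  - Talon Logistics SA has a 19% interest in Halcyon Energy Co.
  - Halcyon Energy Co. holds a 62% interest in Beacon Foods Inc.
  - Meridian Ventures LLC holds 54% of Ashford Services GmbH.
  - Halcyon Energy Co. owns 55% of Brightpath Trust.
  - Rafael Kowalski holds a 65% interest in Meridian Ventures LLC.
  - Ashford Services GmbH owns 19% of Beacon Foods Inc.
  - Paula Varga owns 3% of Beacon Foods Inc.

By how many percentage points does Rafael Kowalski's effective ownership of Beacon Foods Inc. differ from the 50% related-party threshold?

By spousal attribution (R1), Rafael Kowalski is treated as also owning Callum Leclerc's interest in Meridian Ventures LLC, giving 65% + 35% = 100%.
By spousal attribution (R1), Rafael Kowalski is treated as also owning Callum Leclerc's interest in Talon Logistics SA, giving 58% + 31% = 89%.
Chain via Meridian Ventures LLC → Ashford Services GmbH (R2): 100% × 54% × 19% = 10.26% of Beacon Foods Inc.
Chain via Talon Logistics SA → Halcyon Energy Co. (R2): 89% × 19% × 62% = 10.4842% of Beacon Foods Inc.
Aggregating (R3): 10.26% + 10.4842% = 20.7442%.
20.7442% falls short of the 50% threshold by 29.2558 percentage points.

29.2558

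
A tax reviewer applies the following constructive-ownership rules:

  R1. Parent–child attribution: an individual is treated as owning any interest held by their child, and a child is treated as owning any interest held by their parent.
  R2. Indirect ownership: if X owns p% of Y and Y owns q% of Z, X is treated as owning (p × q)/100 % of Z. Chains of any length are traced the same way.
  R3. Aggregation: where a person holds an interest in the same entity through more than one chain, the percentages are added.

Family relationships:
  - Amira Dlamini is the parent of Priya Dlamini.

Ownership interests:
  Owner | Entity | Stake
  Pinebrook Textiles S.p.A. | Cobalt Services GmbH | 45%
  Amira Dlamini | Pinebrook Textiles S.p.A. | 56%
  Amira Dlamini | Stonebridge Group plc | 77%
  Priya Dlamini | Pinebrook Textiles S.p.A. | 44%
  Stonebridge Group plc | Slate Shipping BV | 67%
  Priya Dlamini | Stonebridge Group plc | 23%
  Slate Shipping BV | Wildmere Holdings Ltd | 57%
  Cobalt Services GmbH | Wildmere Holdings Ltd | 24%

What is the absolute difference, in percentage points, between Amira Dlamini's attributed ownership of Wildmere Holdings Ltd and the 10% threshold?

By parent–child attribution (R1), Amira Dlamini is treated as also owning Priya Dlamini's interest in Pinebrook Textiles S.p.A, giving 56% + 44% = 100%.
By parent–child attribution (R1), Amira Dlamini is treated as also owning Priya Dlamini's interest in Stonebridge Group plc, giving 77% + 23% = 100%.
Chain via Pinebrook Textiles S.p.A. → Cobalt Services GmbH (R2): 100% × 45% × 24% = 10.8% of Wildmere Holdings Ltd.
Chain via Stonebridge Group plc → Slate Shipping BV (R2): 100% × 67% × 57% = 38.19% of Wildmere Holdings Ltd.
Aggregating (R3): 10.8% + 38.19% = 48.99%.
48.99% exceeds the 10% threshold by 38.99 percentage points.

38.99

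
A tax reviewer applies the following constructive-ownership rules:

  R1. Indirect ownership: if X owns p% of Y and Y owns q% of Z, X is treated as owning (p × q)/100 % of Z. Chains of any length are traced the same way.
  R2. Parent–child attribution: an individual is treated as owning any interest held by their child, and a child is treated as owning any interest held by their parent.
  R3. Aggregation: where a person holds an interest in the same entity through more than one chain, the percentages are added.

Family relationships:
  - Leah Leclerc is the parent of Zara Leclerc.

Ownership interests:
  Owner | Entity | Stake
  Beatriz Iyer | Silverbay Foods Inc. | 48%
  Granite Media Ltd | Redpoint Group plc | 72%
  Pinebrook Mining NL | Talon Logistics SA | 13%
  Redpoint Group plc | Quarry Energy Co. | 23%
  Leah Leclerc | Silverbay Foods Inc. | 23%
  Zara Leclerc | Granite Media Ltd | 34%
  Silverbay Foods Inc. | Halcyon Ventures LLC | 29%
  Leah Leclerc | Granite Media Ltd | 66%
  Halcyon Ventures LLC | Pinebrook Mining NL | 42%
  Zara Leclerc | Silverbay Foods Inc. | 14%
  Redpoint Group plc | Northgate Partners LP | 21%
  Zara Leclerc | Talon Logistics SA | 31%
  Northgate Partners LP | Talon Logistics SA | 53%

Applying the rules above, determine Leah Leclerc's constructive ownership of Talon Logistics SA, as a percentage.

39.599458%

By parent–child attribution (R2), Leah Leclerc is treated as also owning Zara Leclerc's interest in Silverbay Foods Inc, giving 23% + 14% = 37%.
By parent–child attribution (R2), Leah Leclerc is treated as also owning Zara Leclerc's interest in Granite Media Ltd, giving 66% + 34% = 100%.
By parent–child attribution (R2), Leah Leclerc is treated as owning Zara Leclerc's 31% interest in Talon Logistics SA.
Chain via Silverbay Foods Inc. → Halcyon Ventures LLC → Pinebrook Mining NL (R1): 37% × 29% × 42% × 13% = 0.585858% of Talon Logistics SA.
Chain via Granite Media Ltd → Redpoint Group plc → Northgate Partners LP (R1): 100% × 72% × 21% × 53% = 8.0136% of Talon Logistics SA.
Direct interest in Talon Logistics SA: 31%.
Aggregating (R3): 0.585858% + 8.0136% + 31% = 39.599458%.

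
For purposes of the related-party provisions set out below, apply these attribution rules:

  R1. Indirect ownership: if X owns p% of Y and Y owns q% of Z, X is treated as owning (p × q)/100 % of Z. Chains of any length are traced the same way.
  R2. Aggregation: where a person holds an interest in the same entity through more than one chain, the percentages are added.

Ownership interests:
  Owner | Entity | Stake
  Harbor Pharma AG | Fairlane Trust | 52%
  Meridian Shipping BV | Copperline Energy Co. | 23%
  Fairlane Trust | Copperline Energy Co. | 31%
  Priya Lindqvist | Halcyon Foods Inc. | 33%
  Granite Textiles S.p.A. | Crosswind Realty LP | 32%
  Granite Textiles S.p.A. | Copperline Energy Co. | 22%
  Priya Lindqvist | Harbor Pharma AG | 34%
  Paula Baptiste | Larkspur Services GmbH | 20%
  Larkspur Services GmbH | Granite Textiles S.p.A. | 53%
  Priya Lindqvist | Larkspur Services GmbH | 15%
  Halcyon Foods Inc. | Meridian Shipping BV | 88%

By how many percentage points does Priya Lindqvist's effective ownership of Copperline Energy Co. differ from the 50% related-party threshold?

Chain via Harbor Pharma AG → Fairlane Trust (R1): 34% × 52% × 31% = 5.4808% of Copperline Energy Co.
Chain via Halcyon Foods Inc. → Meridian Shipping BV (R1): 33% × 88% × 23% = 6.6792% of Copperline Energy Co.
Chain via Larkspur Services GmbH → Granite Textiles S.p.A. (R1): 15% × 53% × 22% = 1.749% of Copperline Energy Co.
Aggregating (R2): 5.4808% + 6.6792% + 1.749% = 13.909%.
13.909% falls short of the 50% threshold by 36.091 percentage points.

36.091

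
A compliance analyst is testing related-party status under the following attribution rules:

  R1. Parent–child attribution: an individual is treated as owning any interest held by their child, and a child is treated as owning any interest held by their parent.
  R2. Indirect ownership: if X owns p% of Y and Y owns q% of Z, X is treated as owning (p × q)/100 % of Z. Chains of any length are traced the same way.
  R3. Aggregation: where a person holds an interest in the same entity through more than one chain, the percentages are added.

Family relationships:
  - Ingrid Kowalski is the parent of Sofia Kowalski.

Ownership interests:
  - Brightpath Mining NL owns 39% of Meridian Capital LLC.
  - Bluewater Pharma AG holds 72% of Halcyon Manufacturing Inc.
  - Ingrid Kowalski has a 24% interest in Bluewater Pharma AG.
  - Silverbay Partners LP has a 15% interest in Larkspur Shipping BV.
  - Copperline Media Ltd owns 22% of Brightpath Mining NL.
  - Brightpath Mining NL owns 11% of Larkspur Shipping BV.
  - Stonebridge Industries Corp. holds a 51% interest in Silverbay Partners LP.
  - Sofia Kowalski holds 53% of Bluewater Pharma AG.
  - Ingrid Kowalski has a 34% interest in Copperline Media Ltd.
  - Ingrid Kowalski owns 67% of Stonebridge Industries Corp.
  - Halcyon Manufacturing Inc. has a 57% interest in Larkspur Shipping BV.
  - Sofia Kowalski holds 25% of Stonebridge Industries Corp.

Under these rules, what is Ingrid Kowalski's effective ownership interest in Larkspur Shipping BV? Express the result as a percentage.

By parent–child attribution (R1), Ingrid Kowalski is treated as also owning Sofia Kowalski's interest in Bluewater Pharma AG, giving 24% + 53% = 77%.
By parent–child attribution (R1), Ingrid Kowalski is treated as also owning Sofia Kowalski's interest in Stonebridge Industries Corp, giving 67% + 25% = 92%.
Chain via Copperline Media Ltd → Brightpath Mining NL (R2): 34% × 22% × 11% = 0.8228% of Larkspur Shipping BV.
Chain via Bluewater Pharma AG → Halcyon Manufacturing Inc. (R2): 77% × 72% × 57% = 31.6008% of Larkspur Shipping BV.
Chain via Stonebridge Industries Corp. → Silverbay Partners LP (R2): 92% × 51% × 15% = 7.038% of Larkspur Shipping BV.
Aggregating (R3): 0.8228% + 31.6008% + 7.038% = 39.4616%.

39.4616%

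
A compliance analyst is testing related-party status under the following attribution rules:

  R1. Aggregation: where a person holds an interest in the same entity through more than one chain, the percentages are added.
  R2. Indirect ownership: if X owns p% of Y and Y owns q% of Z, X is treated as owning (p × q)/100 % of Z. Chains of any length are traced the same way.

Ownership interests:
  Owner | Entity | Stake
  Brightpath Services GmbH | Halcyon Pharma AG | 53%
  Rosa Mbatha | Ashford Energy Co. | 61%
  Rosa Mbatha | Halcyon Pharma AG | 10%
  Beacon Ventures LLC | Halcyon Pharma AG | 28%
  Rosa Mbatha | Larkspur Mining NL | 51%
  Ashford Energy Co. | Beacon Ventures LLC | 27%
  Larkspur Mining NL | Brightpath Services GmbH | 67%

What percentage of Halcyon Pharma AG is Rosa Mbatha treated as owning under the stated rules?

32.7217%

Chain via Larkspur Mining NL → Brightpath Services GmbH (R2): 51% × 67% × 53% = 18.1101% of Halcyon Pharma AG.
Chain via Ashford Energy Co. → Beacon Ventures LLC (R2): 61% × 27% × 28% = 4.6116% of Halcyon Pharma AG.
Direct interest in Halcyon Pharma AG: 10%.
Aggregating (R1): 18.1101% + 4.6116% + 10% = 32.7217%.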